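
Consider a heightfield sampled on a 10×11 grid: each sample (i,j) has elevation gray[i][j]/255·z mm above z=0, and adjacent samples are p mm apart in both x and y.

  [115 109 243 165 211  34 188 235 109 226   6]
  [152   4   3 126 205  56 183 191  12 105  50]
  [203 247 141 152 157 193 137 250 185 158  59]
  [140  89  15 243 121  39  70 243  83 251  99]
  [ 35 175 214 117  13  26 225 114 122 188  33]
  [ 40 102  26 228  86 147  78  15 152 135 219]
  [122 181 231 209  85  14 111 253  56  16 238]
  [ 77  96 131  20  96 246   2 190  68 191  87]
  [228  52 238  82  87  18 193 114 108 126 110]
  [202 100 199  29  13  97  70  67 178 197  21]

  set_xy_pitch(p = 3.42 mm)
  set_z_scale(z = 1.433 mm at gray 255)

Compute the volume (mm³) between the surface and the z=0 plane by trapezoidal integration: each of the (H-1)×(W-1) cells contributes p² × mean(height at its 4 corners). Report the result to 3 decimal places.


height_mm = gray/255 × 1.433; cell vol = 3.42² × mean(4 corners)
unit = 3.42² × 1.433 / (4×255) = 0.0164323 mm³ per gray-sum
row 0: Σ corner-gray over 10 cells = 5133  → 84.3470
row 1: Σ corner-gray over 10 cells = 5474  → 89.9504
row 2: Σ corner-gray over 10 cells = 6049  → 99.3990
row 3: Σ corner-gray over 10 cells = 5003  → 82.2108
row 4: Σ corner-gray over 10 cells = 4653  → 76.4595
row 5: Σ corner-gray over 10 cells = 4869  → 80.0088
row 6: Σ corner-gray over 10 cells = 4916  → 80.7812
row 7: Σ corner-gray over 10 cells = 4618  → 75.8843
row 8: Σ corner-gray over 10 cells = 4497  → 73.8960
Σ rows: total corner-gray = 45212  → 742.9369 mm³

742.937


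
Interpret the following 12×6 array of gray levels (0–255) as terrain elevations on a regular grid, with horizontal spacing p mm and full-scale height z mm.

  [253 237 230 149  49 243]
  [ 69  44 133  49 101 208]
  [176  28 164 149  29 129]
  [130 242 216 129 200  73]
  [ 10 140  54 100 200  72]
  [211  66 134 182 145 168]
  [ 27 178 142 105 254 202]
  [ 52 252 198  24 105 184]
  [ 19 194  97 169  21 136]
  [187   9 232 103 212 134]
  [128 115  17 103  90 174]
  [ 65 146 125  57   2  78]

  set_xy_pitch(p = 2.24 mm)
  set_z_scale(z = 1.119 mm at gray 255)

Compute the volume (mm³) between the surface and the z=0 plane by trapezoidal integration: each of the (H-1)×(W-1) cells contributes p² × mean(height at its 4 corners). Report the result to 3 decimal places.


height_mm = gray/255 × 1.119; cell vol = 2.24² × mean(4 corners)
unit = 2.24² × 1.119 / (4×255) = 0.0055046 mm³ per gray-sum
row 0: Σ corner-gray over 5 cells = 2757  → 15.1762
row 1: Σ corner-gray over 5 cells = 1976  → 10.8771
row 2: Σ corner-gray over 5 cells = 2822  → 15.5340
row 3: Σ corner-gray over 5 cells = 2847  → 15.6716
row 4: Σ corner-gray over 5 cells = 2503  → 13.7780
row 5: Σ corner-gray over 5 cells = 3020  → 16.6239
row 6: Σ corner-gray over 5 cells = 2981  → 16.4092
row 7: Σ corner-gray over 5 cells = 2511  → 13.8221
row 8: Σ corner-gray over 5 cells = 2550  → 14.0367
row 9: Σ corner-gray over 5 cells = 2385  → 13.1285
row 10: Σ corner-gray over 5 cells = 1755  → 9.6606
Σ rows: total corner-gray = 28107  → 154.7179 mm³

154.718


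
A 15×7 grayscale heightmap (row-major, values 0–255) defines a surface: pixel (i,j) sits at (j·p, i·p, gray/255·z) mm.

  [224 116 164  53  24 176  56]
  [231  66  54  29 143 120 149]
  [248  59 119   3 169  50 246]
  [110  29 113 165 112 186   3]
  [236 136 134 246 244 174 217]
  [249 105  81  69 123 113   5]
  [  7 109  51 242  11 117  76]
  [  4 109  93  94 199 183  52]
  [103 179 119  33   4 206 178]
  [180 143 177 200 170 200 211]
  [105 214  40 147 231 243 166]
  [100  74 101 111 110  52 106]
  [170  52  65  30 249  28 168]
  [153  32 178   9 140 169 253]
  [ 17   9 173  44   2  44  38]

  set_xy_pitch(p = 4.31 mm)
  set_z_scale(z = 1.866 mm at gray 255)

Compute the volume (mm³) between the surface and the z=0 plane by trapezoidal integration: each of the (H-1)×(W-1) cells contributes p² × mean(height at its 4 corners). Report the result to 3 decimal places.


1373.640

height_mm = gray/255 × 1.866; cell vol = 4.31² × mean(4 corners)
unit = 4.31² × 1.866 / (4×255) = 0.0339833 mm³ per gray-sum
row 0: Σ corner-gray over 6 cells = 2550  → 86.6575
row 1: Σ corner-gray over 6 cells = 2498  → 84.8904
row 2: Σ corner-gray over 6 cells = 2617  → 88.9344
row 3: Σ corner-gray over 6 cells = 3644  → 123.8353
row 4: Σ corner-gray over 6 cells = 3557  → 120.8787
row 5: Σ corner-gray over 6 cells = 2379  → 80.8464
row 6: Σ corner-gray over 6 cells = 2555  → 86.8274
row 7: Σ corner-gray over 6 cells = 2775  → 94.3038
row 8: Σ corner-gray over 6 cells = 3534  → 120.0971
row 9: Σ corner-gray over 6 cells = 4192  → 142.4581
row 10: Σ corner-gray over 6 cells = 3123  → 106.1300
row 11: Σ corner-gray over 6 cells = 2288  → 77.7539
row 12: Σ corner-gray over 6 cells = 2648  → 89.9879
row 13: Σ corner-gray over 6 cells = 2061  → 70.0397
Σ rows: total corner-gray = 40421  → 1373.6404 mm³


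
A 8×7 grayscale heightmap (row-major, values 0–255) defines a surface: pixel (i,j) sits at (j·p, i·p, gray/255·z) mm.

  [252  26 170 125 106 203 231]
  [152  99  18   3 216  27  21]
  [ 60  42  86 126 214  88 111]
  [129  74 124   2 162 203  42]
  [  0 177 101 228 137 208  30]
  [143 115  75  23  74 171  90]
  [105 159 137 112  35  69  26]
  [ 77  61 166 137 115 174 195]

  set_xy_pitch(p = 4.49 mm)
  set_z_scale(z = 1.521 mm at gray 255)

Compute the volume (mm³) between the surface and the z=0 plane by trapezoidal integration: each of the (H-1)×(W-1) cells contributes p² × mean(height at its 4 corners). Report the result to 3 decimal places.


551.913

height_mm = gray/255 × 1.521; cell vol = 4.49² × mean(4 corners)
unit = 4.49² × 1.521 / (4×255) = 0.0300623 mm³ per gray-sum
row 0: Σ corner-gray over 6 cells = 2642  → 79.4245
row 1: Σ corner-gray over 6 cells = 2182  → 65.5959
row 2: Σ corner-gray over 6 cells = 2584  → 77.6809
row 3: Σ corner-gray over 6 cells = 3033  → 91.1789
row 4: Σ corner-gray over 6 cells = 2881  → 86.6094
row 5: Σ corner-gray over 6 cells = 2304  → 69.2635
row 6: Σ corner-gray over 6 cells = 2733  → 82.1602
Σ rows: total corner-gray = 18359  → 551.9132 mm³


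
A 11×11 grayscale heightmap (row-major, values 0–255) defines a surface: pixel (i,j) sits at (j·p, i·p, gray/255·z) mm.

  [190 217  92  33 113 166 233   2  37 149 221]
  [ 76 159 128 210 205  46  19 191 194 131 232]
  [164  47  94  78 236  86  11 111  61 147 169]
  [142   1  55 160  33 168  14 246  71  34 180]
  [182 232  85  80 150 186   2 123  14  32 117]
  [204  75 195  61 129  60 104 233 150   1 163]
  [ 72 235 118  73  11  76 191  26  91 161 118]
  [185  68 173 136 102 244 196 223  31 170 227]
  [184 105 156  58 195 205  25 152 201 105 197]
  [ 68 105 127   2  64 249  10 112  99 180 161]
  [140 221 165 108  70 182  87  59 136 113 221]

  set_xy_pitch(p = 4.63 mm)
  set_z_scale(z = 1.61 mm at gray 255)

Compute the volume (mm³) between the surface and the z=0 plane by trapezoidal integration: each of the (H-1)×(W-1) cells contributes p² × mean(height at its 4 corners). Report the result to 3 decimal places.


1627.950

height_mm = gray/255 × 1.61; cell vol = 4.63² × mean(4 corners)
unit = 4.63² × 1.61 / (4×255) = 0.0338367 mm³ per gray-sum
row 0: Σ corner-gray over 10 cells = 5369  → 181.6691
row 1: Σ corner-gray over 10 cells = 4949  → 167.4577
row 2: Σ corner-gray over 10 cells = 3961  → 134.0271
row 3: Σ corner-gray over 10 cells = 3993  → 135.1098
row 4: Σ corner-gray over 10 cells = 4490  → 151.9267
row 5: Σ corner-gray over 10 cells = 4537  → 153.5170
row 6: Σ corner-gray over 10 cells = 5252  → 177.7102
row 7: Σ corner-gray over 10 cells = 5883  → 199.0612
row 8: Σ corner-gray over 10 cells = 4910  → 166.1381
row 9: Σ corner-gray over 10 cells = 4768  → 161.3333
Σ rows: total corner-gray = 48112  → 1627.9501 mm³


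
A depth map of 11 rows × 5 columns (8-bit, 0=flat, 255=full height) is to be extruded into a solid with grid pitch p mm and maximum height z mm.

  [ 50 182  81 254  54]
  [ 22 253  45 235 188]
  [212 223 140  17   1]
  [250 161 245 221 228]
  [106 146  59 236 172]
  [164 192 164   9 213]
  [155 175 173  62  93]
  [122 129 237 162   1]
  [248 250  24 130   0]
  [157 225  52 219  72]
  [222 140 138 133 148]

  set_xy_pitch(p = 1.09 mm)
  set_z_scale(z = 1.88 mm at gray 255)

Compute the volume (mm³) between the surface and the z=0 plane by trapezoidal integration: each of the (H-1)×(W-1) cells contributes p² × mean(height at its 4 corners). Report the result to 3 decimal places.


height_mm = gray/255 × 1.88; cell vol = 1.09² × mean(4 corners)
unit = 1.09² × 1.88 / (4×255) = 0.00218983 mm³ per gray-sum
row 0: Σ corner-gray over 4 cells = 2414  → 5.2863
row 1: Σ corner-gray over 4 cells = 2249  → 4.9249
row 2: Σ corner-gray over 4 cells = 2705  → 5.9235
row 3: Σ corner-gray over 4 cells = 2892  → 6.3330
row 4: Σ corner-gray over 4 cells = 2267  → 4.9643
row 5: Σ corner-gray over 4 cells = 2175  → 4.7629
row 6: Σ corner-gray over 4 cells = 2247  → 4.9206
row 7: Σ corner-gray over 4 cells = 2235  → 4.8943
row 8: Σ corner-gray over 4 cells = 2277  → 4.9862
row 9: Σ corner-gray over 4 cells = 2413  → 5.2841
Σ rows: total corner-gray = 23874  → 52.2800 mm³

52.280


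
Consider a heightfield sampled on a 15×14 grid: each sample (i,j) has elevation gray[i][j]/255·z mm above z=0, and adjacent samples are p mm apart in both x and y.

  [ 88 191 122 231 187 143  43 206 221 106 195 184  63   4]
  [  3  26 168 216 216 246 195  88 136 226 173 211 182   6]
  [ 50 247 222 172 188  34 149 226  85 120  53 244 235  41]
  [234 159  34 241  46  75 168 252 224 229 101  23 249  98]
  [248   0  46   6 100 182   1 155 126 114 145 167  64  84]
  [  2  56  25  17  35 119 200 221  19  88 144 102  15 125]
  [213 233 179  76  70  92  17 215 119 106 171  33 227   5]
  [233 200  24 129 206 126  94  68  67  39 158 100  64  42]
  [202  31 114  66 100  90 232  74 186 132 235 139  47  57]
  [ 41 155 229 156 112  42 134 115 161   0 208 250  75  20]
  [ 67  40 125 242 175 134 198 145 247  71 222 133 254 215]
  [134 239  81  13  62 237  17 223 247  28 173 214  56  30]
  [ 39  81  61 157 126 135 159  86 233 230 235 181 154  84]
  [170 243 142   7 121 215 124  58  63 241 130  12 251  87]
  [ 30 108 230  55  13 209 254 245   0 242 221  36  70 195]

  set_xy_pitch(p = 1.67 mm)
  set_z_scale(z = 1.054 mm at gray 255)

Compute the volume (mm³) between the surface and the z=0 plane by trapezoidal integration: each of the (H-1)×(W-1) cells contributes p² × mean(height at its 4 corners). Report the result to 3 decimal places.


height_mm = gray/255 × 1.054; cell vol = 1.67² × mean(4 corners)
unit = 1.67² × 1.054 / (4×255) = 0.00288186 mm³ per gray-sum
row 0: Σ corner-gray over 13 cells = 8051  → 23.2019
row 1: Σ corner-gray over 13 cells = 8216  → 23.6774
row 2: Σ corner-gray over 13 cells = 7975  → 22.9829
row 3: Σ corner-gray over 13 cells = 6478  → 18.6687
row 4: Σ corner-gray over 13 cells = 4753  → 13.6975
row 5: Σ corner-gray over 13 cells = 5503  → 15.8589
row 6: Σ corner-gray over 13 cells = 6119  → 17.6341
row 7: Σ corner-gray over 13 cells = 5976  → 17.2220
row 8: Σ corner-gray over 13 cells = 6486  → 18.6918
row 9: Σ corner-gray over 13 cells = 7589  → 21.8705
row 10: Σ corner-gray over 13 cells = 7598  → 21.8964
row 11: Σ corner-gray over 13 cells = 7143  → 20.5851
row 12: Σ corner-gray over 13 cells = 7270  → 20.9511
row 13: Σ corner-gray over 13 cells = 7062  → 20.3517
Σ rows: total corner-gray = 96219  → 277.2900 mm³

277.290


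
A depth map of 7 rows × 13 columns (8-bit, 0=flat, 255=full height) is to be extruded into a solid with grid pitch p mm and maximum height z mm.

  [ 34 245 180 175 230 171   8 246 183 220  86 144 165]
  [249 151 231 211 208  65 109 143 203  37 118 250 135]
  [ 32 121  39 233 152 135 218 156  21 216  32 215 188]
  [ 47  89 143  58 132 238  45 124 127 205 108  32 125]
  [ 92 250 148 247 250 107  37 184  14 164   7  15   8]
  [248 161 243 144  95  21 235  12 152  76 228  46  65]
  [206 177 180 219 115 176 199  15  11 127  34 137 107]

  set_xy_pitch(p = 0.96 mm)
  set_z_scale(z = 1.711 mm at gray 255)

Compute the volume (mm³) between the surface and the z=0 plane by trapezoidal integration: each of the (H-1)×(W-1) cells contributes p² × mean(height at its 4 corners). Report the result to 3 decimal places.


height_mm = gray/255 × 1.711; cell vol = 0.96² × mean(4 corners)
unit = 0.96² × 1.711 / (4×255) = 0.00154594 mm³ per gray-sum
row 0: Σ corner-gray over 12 cells = 7811  → 12.0753
row 1: Σ corner-gray over 12 cells = 7132  → 11.0256
row 2: Σ corner-gray over 12 cells = 6070  → 9.3838
row 3: Σ corner-gray over 12 cells = 5720  → 8.8428
row 4: Σ corner-gray over 12 cells = 6085  → 9.4070
row 5: Σ corner-gray over 12 cells = 6232  → 9.6343
Σ rows: total corner-gray = 39050  → 60.3689 mm³

60.369


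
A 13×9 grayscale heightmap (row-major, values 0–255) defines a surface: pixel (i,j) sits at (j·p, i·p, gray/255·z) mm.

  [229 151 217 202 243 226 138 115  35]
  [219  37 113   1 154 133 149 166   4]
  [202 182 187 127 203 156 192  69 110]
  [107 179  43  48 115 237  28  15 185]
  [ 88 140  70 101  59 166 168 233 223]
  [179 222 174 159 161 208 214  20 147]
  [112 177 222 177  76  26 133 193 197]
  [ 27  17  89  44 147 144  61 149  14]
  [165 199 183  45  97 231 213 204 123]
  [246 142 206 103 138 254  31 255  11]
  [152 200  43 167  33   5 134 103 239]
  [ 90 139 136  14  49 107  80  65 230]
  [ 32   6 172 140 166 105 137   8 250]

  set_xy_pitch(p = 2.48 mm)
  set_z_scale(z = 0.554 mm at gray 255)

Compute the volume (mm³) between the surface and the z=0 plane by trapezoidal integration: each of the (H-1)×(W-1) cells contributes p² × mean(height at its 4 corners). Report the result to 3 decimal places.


height_mm = gray/255 × 0.554; cell vol = 2.48² × mean(4 corners)
unit = 2.48² × 0.554 / (4×255) = 0.00334051 mm³ per gray-sum
row 0: Σ corner-gray over 8 cells = 4577  → 15.2895
row 1: Σ corner-gray over 8 cells = 4273  → 14.2740
row 2: Σ corner-gray over 8 cells = 4166  → 13.9166
row 3: Σ corner-gray over 8 cells = 3807  → 12.7173
row 4: Σ corner-gray over 8 cells = 4827  → 16.1246
row 5: Σ corner-gray over 8 cells = 4959  → 16.5656
row 6: Σ corner-gray over 8 cells = 3660  → 12.2263
row 7: Σ corner-gray over 8 cells = 3975  → 13.2785
row 8: Σ corner-gray over 8 cells = 5147  → 17.1936
row 9: Σ corner-gray over 8 cells = 4276  → 14.2840
row 10: Σ corner-gray over 8 cells = 3261  → 10.8934
row 11: Σ corner-gray over 8 cells = 3250  → 10.8567
Σ rows: total corner-gray = 50178  → 167.6202 mm³

167.620


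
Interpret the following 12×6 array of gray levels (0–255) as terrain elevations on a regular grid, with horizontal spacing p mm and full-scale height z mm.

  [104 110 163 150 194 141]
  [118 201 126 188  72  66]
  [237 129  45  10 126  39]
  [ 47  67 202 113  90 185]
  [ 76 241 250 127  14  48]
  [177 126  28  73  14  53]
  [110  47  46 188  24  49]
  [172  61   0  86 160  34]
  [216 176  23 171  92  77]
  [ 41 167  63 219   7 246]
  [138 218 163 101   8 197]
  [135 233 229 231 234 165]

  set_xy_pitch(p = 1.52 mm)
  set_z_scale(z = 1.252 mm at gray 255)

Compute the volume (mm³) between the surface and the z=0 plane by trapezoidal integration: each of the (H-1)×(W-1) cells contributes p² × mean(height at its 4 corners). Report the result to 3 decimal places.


height_mm = gray/255 × 1.252; cell vol = 1.52² × mean(4 corners)
unit = 1.52² × 1.252 / (4×255) = 0.0028359 mm³ per gray-sum
row 0: Σ corner-gray over 5 cells = 2837  → 8.0455
row 1: Σ corner-gray over 5 cells = 2254  → 6.3921
row 2: Σ corner-gray over 5 cells = 2072  → 5.8760
row 3: Σ corner-gray over 5 cells = 2564  → 7.2713
row 4: Σ corner-gray over 5 cells = 2100  → 5.9554
row 5: Σ corner-gray over 5 cells = 1481  → 4.2000
row 6: Σ corner-gray over 5 cells = 1589  → 4.5062
row 7: Σ corner-gray over 5 cells = 2037  → 5.7767
row 8: Σ corner-gray over 5 cells = 2416  → 6.8515
row 9: Σ corner-gray over 5 cells = 2514  → 7.1295
row 10: Σ corner-gray over 5 cells = 3469  → 9.8377
Σ rows: total corner-gray = 25333  → 71.8419 mm³

71.842


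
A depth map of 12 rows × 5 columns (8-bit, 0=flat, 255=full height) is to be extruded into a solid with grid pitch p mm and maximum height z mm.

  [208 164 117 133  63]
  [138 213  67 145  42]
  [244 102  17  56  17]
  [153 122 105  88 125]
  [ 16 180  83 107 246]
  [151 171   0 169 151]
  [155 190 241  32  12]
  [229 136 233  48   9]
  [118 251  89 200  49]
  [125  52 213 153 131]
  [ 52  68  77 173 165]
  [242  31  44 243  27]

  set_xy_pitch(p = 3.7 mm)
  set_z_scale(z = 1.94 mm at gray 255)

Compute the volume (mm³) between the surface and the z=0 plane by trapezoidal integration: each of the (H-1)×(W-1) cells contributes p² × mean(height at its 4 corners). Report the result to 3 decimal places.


height_mm = gray/255 × 1.94; cell vol = 3.7² × mean(4 corners)
unit = 3.7² × 1.94 / (4×255) = 0.0260378 mm³ per gray-sum
row 0: Σ corner-gray over 4 cells = 2129  → 55.4346
row 1: Σ corner-gray over 4 cells = 1641  → 42.7281
row 2: Σ corner-gray over 4 cells = 1519  → 39.5515
row 3: Σ corner-gray over 4 cells = 1910  → 49.7323
row 4: Σ corner-gray over 4 cells = 1984  → 51.6591
row 5: Σ corner-gray over 4 cells = 2075  → 54.0285
row 6: Σ corner-gray over 4 cells = 2165  → 56.3719
row 7: Σ corner-gray over 4 cells = 2319  → 60.3818
row 8: Σ corner-gray over 4 cells = 2339  → 60.9025
row 9: Σ corner-gray over 4 cells = 1945  → 50.6436
row 10: Σ corner-gray over 4 cells = 1758  → 45.7745
Σ rows: total corner-gray = 21784  → 567.2084 mm³

567.208


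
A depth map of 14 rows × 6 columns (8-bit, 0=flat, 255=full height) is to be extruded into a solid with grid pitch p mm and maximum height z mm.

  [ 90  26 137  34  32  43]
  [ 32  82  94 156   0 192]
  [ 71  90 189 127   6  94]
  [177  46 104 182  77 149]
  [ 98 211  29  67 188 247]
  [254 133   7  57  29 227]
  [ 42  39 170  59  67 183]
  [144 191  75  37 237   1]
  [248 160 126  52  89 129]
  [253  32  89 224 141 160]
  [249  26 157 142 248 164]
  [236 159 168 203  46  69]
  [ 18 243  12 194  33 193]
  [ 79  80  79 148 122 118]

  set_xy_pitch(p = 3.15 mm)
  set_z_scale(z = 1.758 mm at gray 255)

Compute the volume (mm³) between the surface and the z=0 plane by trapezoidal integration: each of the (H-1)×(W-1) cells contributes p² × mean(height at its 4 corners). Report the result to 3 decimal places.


height_mm = gray/255 × 1.758; cell vol = 3.15² × mean(4 corners)
unit = 3.15² × 1.758 / (4×255) = 0.0171017 mm³ per gray-sum
row 0: Σ corner-gray over 5 cells = 1479  → 25.2934
row 1: Σ corner-gray over 5 cells = 1877  → 32.0999
row 2: Σ corner-gray over 5 cells = 2133  → 36.4780
row 3: Σ corner-gray over 5 cells = 2479  → 42.3952
row 4: Σ corner-gray over 5 cells = 2268  → 38.7867
row 5: Σ corner-gray over 5 cells = 1828  → 31.2619
row 6: Σ corner-gray over 5 cells = 2120  → 36.2556
row 7: Σ corner-gray over 5 cells = 2456  → 42.0018
row 8: Σ corner-gray over 5 cells = 2616  → 44.7381
row 9: Σ corner-gray over 5 cells = 2944  → 50.3475
row 10: Σ corner-gray over 5 cells = 3016  → 51.5788
row 11: Σ corner-gray over 5 cells = 2632  → 45.0117
row 12: Σ corner-gray over 5 cells = 2230  → 38.1368
Σ rows: total corner-gray = 30078  → 514.3856 mm³

514.386


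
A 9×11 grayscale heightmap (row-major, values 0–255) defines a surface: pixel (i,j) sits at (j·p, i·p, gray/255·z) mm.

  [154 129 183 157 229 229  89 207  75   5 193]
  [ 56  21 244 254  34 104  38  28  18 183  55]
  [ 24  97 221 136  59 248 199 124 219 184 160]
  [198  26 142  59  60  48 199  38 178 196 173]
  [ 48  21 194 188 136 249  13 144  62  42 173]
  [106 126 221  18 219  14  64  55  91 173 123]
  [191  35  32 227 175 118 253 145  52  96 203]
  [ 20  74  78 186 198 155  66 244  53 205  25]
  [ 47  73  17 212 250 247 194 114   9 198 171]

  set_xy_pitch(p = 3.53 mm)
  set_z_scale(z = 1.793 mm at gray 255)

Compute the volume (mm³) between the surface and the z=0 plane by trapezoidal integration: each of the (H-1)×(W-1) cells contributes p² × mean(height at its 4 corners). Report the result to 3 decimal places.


876.720

height_mm = gray/255 × 1.793; cell vol = 3.53² × mean(4 corners)
unit = 3.53² × 1.793 / (4×255) = 0.0219043 mm³ per gray-sum
row 0: Σ corner-gray over 10 cells = 4912  → 107.5940
row 1: Σ corner-gray over 10 cells = 5117  → 112.0843
row 2: Σ corner-gray over 10 cells = 5421  → 118.7433
row 3: Σ corner-gray over 10 cells = 4582  → 100.3655
row 4: Σ corner-gray over 10 cells = 4510  → 98.7884
row 5: Σ corner-gray over 10 cells = 4851  → 106.2578
row 6: Σ corner-gray over 10 cells = 5223  → 114.4062
row 7: Σ corner-gray over 10 cells = 5409  → 118.4804
Σ rows: total corner-gray = 40025  → 876.7199 mm³


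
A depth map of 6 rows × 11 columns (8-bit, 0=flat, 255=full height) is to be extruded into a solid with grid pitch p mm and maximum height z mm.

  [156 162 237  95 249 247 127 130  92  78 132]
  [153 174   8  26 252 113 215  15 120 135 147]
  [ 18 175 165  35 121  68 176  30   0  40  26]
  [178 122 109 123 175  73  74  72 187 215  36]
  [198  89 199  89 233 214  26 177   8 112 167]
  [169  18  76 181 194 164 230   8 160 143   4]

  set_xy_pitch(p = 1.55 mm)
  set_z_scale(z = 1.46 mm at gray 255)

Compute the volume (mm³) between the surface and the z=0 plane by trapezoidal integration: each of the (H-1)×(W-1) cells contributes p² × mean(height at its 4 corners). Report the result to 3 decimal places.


height_mm = gray/255 × 1.46; cell vol = 1.55² × mean(4 corners)
unit = 1.55² × 1.46 / (4×255) = 0.00343887 mm³ per gray-sum
row 0: Σ corner-gray over 10 cells = 5538  → 19.0445
row 1: Σ corner-gray over 10 cells = 4080  → 14.0306
row 2: Σ corner-gray over 10 cells = 4178  → 14.3676
row 3: Σ corner-gray over 10 cells = 5173  → 17.7893
row 4: Σ corner-gray over 10 cells = 5180  → 17.8134
Σ rows: total corner-gray = 24149  → 83.0453 mm³

83.045


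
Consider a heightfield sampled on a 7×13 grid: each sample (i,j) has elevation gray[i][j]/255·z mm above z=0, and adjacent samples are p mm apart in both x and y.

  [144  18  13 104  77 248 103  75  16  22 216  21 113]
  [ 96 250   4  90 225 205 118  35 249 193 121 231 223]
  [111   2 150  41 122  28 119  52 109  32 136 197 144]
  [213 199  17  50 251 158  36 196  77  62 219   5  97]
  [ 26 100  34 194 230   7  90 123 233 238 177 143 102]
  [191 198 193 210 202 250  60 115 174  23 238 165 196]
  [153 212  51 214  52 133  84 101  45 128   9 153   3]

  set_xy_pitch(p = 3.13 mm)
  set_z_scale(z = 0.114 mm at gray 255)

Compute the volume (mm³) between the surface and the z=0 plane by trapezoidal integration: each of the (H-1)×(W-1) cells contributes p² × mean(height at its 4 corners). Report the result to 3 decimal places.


40.409

height_mm = gray/255 × 0.114; cell vol = 3.13² × mean(4 corners)
unit = 3.13² × 0.114 / (4×255) = 0.00109495 mm³ per gray-sum
row 0: Σ corner-gray over 12 cells = 5844  → 6.3989
row 1: Σ corner-gray over 12 cells = 5992  → 6.5609
row 2: Σ corner-gray over 12 cells = 5081  → 5.5634
row 3: Σ corner-gray over 12 cells = 6116  → 6.6967
row 4: Σ corner-gray over 12 cells = 7309  → 8.0030
row 5: Σ corner-gray over 12 cells = 6563  → 7.1861
Σ rows: total corner-gray = 36905  → 40.4090 mm³


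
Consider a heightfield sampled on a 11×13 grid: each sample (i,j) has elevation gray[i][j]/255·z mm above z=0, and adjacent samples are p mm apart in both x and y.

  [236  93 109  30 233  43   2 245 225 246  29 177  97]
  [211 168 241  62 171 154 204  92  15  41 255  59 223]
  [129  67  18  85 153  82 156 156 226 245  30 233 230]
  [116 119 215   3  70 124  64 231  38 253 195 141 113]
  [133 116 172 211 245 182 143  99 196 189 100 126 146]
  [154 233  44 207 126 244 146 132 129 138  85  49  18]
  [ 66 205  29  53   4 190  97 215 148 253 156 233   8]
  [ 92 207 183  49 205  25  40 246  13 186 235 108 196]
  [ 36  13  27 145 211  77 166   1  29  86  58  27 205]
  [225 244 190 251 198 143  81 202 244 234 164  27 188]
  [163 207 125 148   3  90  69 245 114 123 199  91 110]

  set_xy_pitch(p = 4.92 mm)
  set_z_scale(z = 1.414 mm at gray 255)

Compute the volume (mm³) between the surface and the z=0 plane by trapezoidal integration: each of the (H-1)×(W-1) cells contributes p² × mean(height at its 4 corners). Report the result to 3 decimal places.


2200.649

height_mm = gray/255 × 1.414; cell vol = 4.92² × mean(4 corners)
unit = 4.92² × 1.414 / (4×255) = 0.0335567 mm³ per gray-sum
row 0: Σ corner-gray over 12 cells = 6555  → 219.9643
row 1: Σ corner-gray over 12 cells = 6619  → 222.1119
row 2: Σ corner-gray over 12 cells = 6396  → 214.6288
row 3: Σ corner-gray over 12 cells = 6972  → 233.9574
row 4: Σ corner-gray over 12 cells = 7075  → 237.4138
row 5: Σ corner-gray over 12 cells = 6478  → 217.3804
row 6: Σ corner-gray over 12 cells = 6522  → 218.8569
row 7: Σ corner-gray over 12 cells = 5203  → 174.5956
row 8: Σ corner-gray over 12 cells = 6290  → 211.0717
row 9: Σ corner-gray over 12 cells = 7470  → 250.6687
Σ rows: total corner-gray = 65580  → 2200.6494 mm³


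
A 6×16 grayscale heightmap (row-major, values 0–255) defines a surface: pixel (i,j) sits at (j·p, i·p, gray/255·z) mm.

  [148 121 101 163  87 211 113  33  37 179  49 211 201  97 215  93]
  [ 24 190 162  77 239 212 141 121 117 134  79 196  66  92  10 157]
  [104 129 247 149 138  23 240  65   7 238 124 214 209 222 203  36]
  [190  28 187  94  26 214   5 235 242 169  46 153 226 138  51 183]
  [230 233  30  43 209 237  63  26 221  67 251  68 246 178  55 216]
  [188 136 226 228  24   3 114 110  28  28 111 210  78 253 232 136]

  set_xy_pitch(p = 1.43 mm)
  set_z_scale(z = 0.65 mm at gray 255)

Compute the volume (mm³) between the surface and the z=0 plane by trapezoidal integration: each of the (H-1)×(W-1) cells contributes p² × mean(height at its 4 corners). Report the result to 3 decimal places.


53.666

height_mm = gray/255 × 0.65; cell vol = 1.43² × mean(4 corners)
unit = 1.43² × 0.65 / (4×255) = 0.00130312 mm³ per gray-sum
row 0: Σ corner-gray over 15 cells = 7730  → 10.0731
row 1: Σ corner-gray over 15 cells = 8409  → 10.9580
row 2: Σ corner-gray over 15 cells = 8557  → 11.1508
row 3: Σ corner-gray over 15 cells = 8301  → 10.8172
row 4: Σ corner-gray over 15 cells = 8186  → 10.6674
Σ rows: total corner-gray = 41183  → 53.6665 mm³


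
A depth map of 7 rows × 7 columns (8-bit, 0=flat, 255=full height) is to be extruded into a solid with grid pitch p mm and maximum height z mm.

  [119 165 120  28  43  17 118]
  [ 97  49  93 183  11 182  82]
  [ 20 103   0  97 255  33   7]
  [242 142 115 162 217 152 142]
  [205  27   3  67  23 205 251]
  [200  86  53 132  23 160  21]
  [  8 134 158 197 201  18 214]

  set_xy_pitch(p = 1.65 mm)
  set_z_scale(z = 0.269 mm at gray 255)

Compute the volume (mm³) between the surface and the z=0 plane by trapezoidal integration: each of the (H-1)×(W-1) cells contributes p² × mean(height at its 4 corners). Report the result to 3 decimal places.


11.091

height_mm = gray/255 × 0.269; cell vol = 1.65² × mean(4 corners)
unit = 1.65² × 0.269 / (4×255) = 0.000717993 mm³ per gray-sum
row 0: Σ corner-gray over 6 cells = 2198  → 1.5781
row 1: Σ corner-gray over 6 cells = 2218  → 1.5925
row 2: Σ corner-gray over 6 cells = 2963  → 2.1274
row 3: Σ corner-gray over 6 cells = 3066  → 2.2014
row 4: Σ corner-gray over 6 cells = 2235  → 1.6047
row 5: Σ corner-gray over 6 cells = 2767  → 1.9867
Σ rows: total corner-gray = 15447  → 11.0908 mm³


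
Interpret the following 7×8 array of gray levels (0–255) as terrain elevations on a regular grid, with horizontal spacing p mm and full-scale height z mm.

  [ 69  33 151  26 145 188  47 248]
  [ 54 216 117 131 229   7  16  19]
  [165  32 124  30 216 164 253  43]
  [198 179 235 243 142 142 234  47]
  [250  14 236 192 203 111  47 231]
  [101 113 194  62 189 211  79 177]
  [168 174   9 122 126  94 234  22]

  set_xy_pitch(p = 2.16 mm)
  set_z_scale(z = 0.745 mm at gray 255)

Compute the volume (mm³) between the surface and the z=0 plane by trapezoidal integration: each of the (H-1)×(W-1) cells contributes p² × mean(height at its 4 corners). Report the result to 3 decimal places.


79.124

height_mm = gray/255 × 0.745; cell vol = 2.16² × mean(4 corners)
unit = 2.16² × 0.745 / (4×255) = 0.00340772 mm³ per gray-sum
row 0: Σ corner-gray over 7 cells = 3002  → 10.2300
row 1: Σ corner-gray over 7 cells = 3351  → 11.4193
row 2: Σ corner-gray over 7 cells = 4441  → 15.1337
row 3: Σ corner-gray over 7 cells = 4682  → 15.9549
row 4: Σ corner-gray over 7 cells = 4061  → 13.8387
row 5: Σ corner-gray over 7 cells = 3682  → 12.5472
Σ rows: total corner-gray = 23219  → 79.1238 mm³


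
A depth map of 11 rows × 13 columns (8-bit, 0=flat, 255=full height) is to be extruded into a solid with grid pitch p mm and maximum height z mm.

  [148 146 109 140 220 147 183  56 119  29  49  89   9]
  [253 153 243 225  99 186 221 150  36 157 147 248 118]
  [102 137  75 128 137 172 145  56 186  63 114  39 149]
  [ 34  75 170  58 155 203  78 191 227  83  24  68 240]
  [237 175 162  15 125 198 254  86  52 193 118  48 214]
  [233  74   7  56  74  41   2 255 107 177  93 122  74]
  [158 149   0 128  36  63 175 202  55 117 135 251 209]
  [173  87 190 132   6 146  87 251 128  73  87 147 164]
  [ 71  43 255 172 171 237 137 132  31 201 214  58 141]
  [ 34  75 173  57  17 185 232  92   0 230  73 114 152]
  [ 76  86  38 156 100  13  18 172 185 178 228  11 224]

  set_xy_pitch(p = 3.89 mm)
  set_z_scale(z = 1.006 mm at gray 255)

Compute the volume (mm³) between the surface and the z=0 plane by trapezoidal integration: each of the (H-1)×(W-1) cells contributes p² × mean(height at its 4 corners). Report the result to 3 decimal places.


904.732

height_mm = gray/255 × 1.006; cell vol = 3.89² × mean(4 corners)
unit = 3.89² × 1.006 / (4×255) = 0.0149244 mm³ per gray-sum
row 0: Σ corner-gray over 12 cells = 6832  → 101.9635
row 1: Σ corner-gray over 12 cells = 6856  → 102.3217
row 2: Σ corner-gray over 12 cells = 5693  → 84.9646
row 3: Σ corner-gray over 12 cells = 6241  → 93.1432
row 4: Σ corner-gray over 12 cells = 5626  → 83.9647
row 5: Σ corner-gray over 12 cells = 5312  → 79.2784
row 6: Σ corner-gray over 12 cells = 5994  → 89.4569
row 7: Σ corner-gray over 12 cells = 6519  → 97.2922
row 8: Σ corner-gray over 12 cells = 6196  → 92.4716
row 9: Σ corner-gray over 12 cells = 5352  → 79.8754
Σ rows: total corner-gray = 60621  → 904.7323 mm³


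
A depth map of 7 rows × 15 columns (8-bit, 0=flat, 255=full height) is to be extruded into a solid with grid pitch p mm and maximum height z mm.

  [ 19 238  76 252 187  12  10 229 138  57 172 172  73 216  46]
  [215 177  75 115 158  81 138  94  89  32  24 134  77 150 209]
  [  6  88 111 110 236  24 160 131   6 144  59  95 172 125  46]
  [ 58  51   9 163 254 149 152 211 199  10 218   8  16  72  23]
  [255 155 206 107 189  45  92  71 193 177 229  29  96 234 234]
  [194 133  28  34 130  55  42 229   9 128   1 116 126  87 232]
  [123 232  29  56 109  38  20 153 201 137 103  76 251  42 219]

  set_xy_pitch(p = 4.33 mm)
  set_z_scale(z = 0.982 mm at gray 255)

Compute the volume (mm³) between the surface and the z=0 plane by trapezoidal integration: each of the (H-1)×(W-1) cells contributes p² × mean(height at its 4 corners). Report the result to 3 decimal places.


height_mm = gray/255 × 0.982; cell vol = 4.33² × mean(4 corners)
unit = 4.33² × 0.982 / (4×255) = 0.0180504 mm³ per gray-sum
row 0: Σ corner-gray over 14 cells = 6841  → 123.4829
row 1: Σ corner-gray over 14 cells = 6086  → 109.8548
row 2: Σ corner-gray over 14 cells = 6079  → 109.7285
row 3: Σ corner-gray over 14 cells = 7240  → 130.6850
row 4: Σ corner-gray over 14 cells = 6797  → 122.6886
row 5: Σ corner-gray over 14 cells = 5898  → 106.4613
Σ rows: total corner-gray = 38941  → 702.9011 mm³

702.901


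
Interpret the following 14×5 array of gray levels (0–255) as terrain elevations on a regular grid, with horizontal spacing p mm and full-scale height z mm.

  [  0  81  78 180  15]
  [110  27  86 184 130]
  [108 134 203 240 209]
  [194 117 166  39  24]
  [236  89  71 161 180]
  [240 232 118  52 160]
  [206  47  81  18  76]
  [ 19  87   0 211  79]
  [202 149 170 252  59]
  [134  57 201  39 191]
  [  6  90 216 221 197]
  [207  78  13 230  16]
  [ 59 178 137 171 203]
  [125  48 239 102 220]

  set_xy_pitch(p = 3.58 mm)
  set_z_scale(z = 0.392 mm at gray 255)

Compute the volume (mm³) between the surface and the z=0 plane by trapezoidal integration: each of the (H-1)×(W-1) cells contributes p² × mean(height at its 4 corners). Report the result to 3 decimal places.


height_mm = gray/255 × 0.392; cell vol = 3.58² × mean(4 corners)
unit = 3.58² × 0.392 / (4×255) = 0.00492552 mm³ per gray-sum
row 0: Σ corner-gray over 4 cells = 1527  → 7.5213
row 1: Σ corner-gray over 4 cells = 2305  → 11.3533
row 2: Σ corner-gray over 4 cells = 2333  → 11.4912
row 3: Σ corner-gray over 4 cells = 1920  → 9.4570
row 4: Σ corner-gray over 4 cells = 2262  → 11.1415
row 5: Σ corner-gray over 4 cells = 1778  → 8.7576
row 6: Σ corner-gray over 4 cells = 1268  → 6.2456
row 7: Σ corner-gray over 4 cells = 2097  → 10.3288
row 8: Σ corner-gray over 4 cells = 2322  → 11.4371
row 9: Σ corner-gray over 4 cells = 2176  → 10.7179
row 10: Σ corner-gray over 4 cells = 2122  → 10.4520
row 11: Σ corner-gray over 4 cells = 2099  → 10.3387
row 12: Σ corner-gray over 4 cells = 2357  → 11.6094
Σ rows: total corner-gray = 26566  → 130.8513 mm³

130.851


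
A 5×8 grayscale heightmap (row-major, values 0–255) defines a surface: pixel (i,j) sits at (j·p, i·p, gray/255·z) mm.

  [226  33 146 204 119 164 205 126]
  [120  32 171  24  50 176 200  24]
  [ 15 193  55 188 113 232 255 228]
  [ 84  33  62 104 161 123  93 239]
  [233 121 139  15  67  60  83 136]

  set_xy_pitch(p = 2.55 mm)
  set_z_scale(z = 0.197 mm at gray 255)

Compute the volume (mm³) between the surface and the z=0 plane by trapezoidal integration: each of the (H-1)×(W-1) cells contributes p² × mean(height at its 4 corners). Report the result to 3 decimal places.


17.473

height_mm = gray/255 × 0.197; cell vol = 2.55² × mean(4 corners)
unit = 2.55² × 0.197 / (4×255) = 0.00125588 mm³ per gray-sum
row 0: Σ corner-gray over 7 cells = 3544  → 4.4508
row 1: Σ corner-gray over 7 cells = 3765  → 4.7284
row 2: Σ corner-gray over 7 cells = 3790  → 4.7598
row 3: Σ corner-gray over 7 cells = 2814  → 3.5340
Σ rows: total corner-gray = 13913  → 17.4730 mm³


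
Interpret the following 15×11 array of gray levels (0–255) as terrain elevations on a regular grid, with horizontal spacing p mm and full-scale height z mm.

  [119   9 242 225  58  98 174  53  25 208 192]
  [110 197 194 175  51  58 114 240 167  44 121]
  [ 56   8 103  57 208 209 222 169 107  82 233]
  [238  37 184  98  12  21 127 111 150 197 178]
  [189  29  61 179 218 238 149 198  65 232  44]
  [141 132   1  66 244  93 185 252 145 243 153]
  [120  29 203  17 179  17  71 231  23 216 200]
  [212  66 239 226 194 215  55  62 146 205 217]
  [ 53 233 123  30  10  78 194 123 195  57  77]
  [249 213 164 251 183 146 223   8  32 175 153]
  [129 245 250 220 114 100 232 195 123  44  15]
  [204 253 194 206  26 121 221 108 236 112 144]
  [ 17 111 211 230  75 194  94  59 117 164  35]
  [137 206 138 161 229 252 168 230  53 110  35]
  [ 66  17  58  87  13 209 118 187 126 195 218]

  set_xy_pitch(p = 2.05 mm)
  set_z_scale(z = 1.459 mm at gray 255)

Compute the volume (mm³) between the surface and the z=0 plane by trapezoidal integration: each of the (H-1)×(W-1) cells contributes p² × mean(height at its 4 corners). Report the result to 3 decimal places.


472.139

height_mm = gray/255 × 1.459; cell vol = 2.05² × mean(4 corners)
unit = 2.05² × 1.459 / (4×255) = 0.00601122 mm³ per gray-sum
row 0: Σ corner-gray over 10 cells = 5206  → 31.2944
row 1: Σ corner-gray over 10 cells = 5330  → 32.0398
row 2: Σ corner-gray over 10 cells = 4909  → 29.5091
row 3: Σ corner-gray over 10 cells = 5261  → 31.6250
row 4: Σ corner-gray over 10 cells = 5987  → 35.9892
row 5: Σ corner-gray over 10 cells = 5308  → 31.9076
row 6: Σ corner-gray over 10 cells = 5537  → 33.2841
row 7: Σ corner-gray over 10 cells = 5461  → 32.8273
row 8: Σ corner-gray over 10 cells = 5408  → 32.5087
row 9: Σ corner-gray over 10 cells = 6382  → 38.3636
row 10: Σ corner-gray over 10 cells = 6492  → 39.0249
row 11: Σ corner-gray over 10 cells = 5864  → 35.2498
row 12: Σ corner-gray over 10 cells = 5828  → 35.0334
row 13: Σ corner-gray over 10 cells = 5570  → 33.4825
Σ rows: total corner-gray = 78543  → 472.1395 mm³


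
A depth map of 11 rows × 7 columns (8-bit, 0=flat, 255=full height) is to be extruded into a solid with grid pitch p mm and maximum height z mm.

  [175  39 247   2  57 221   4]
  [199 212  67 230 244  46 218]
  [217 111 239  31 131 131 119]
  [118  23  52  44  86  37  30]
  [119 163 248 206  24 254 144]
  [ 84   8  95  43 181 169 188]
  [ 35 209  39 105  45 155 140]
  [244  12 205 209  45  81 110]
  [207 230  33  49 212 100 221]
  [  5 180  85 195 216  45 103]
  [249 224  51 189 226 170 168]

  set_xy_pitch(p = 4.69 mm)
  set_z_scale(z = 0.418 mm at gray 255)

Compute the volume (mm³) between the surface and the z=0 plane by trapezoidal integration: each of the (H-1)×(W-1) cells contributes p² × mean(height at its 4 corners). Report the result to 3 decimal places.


275.380

height_mm = gray/255 × 0.418; cell vol = 4.69² × mean(4 corners)
unit = 4.69² × 0.418 / (4×255) = 0.00901409 mm³ per gray-sum
row 0: Σ corner-gray over 6 cells = 3326  → 29.9809
row 1: Σ corner-gray over 6 cells = 3637  → 32.7842
row 2: Σ corner-gray over 6 cells = 2254  → 20.3178
row 3: Σ corner-gray over 6 cells = 2685  → 24.2028
row 4: Σ corner-gray over 6 cells = 3317  → 29.8997
row 5: Σ corner-gray over 6 cells = 2545  → 22.9409
row 6: Σ corner-gray over 6 cells = 2739  → 24.6896
row 7: Σ corner-gray over 6 cells = 3134  → 28.2502
row 8: Σ corner-gray over 6 cells = 3226  → 29.0794
row 9: Σ corner-gray over 6 cells = 3687  → 33.2349
Σ rows: total corner-gray = 30550  → 275.3804 mm³


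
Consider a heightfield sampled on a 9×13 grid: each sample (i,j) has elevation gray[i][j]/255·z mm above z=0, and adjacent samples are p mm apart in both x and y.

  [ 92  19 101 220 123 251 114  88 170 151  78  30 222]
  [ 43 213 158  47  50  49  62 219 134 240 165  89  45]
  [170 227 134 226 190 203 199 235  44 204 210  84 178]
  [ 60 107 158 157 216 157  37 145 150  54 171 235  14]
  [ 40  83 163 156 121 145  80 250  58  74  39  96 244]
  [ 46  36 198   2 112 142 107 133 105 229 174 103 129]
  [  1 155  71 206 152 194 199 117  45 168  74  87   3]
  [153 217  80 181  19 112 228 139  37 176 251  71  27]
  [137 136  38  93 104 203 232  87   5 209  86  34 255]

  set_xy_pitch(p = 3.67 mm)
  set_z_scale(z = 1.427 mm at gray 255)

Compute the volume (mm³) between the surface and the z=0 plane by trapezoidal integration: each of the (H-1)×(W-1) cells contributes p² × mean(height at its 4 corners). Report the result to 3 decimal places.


949.172

height_mm = gray/255 × 1.427; cell vol = 3.67² × mean(4 corners)
unit = 3.67² × 1.427 / (4×255) = 0.0188433 mm³ per gray-sum
row 0: Σ corner-gray over 12 cells = 5944  → 112.0043
row 1: Σ corner-gray over 12 cells = 7200  → 135.6714
row 2: Σ corner-gray over 12 cells = 7508  → 141.4752
row 3: Σ corner-gray over 12 cells = 6062  → 114.2278
row 4: Σ corner-gray over 12 cells = 5671  → 106.8601
row 5: Σ corner-gray over 12 cells = 5797  → 109.2344
row 6: Σ corner-gray over 12 cells = 6142  → 115.7353
row 7: Σ corner-gray over 12 cells = 6048  → 113.9640
Σ rows: total corner-gray = 50372  → 949.1725 mm³
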